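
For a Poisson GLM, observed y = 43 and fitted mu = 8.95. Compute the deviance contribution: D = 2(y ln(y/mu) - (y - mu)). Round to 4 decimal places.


Compute y*ln(y/mu) = 43*ln(43/8.95) = 43*1.569547 = 67.490521.
y - mu = 34.05.
D = 2*(67.490521 - (34.05)) = 66.881042, which rounds to 66.8810.

66.8810


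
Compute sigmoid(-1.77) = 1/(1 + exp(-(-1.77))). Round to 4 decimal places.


exp(1.7700) = 5.8709.
1 + exp(-z) = 6.8709.
sigmoid = 1/6.8709 = 0.1455.

0.1455


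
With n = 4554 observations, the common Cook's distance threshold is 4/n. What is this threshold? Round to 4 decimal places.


Cook's distance cutoff = 4/n = 4/4554.
= 0.0009.

0.0009


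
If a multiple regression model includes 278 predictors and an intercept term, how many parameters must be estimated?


Each predictor gets one coefficient, plus one intercept.
Total parameters = 278 + 1 = 279.

279


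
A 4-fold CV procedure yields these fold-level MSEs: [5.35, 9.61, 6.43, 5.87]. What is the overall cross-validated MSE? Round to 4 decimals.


Add all fold MSEs: 27.2600.
Divide by k = 4: 27.2600/4 = 6.8150.

6.8150


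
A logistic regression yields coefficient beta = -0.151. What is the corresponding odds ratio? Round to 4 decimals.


exp(-0.151) = 0.8598.
So the odds ratio is 0.8598.

0.8598


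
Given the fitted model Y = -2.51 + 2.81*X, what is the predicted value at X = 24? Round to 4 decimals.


Substitute X = 24 into the equation:
Y = -2.51 + 2.81 * 24 = -2.51 + 67.4400 = 64.9300.

64.9300


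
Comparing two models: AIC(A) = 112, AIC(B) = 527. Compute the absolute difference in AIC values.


Compute |112 - 527| = 415.
Model A has the smaller AIC.

415


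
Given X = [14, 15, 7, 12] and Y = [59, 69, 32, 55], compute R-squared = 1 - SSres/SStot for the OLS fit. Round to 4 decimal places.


The fitted line is Y = 1.6447 + 4.3421*X.
SSres = 18.3026, SStot = 734.7500.
R^2 = 1 - SSres/SStot = 0.9751.

0.9751


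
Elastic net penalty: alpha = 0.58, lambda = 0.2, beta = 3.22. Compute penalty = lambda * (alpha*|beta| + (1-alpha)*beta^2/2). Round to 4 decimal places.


Compute:
L1 = 0.58 * 3.22 = 1.8676.
L2 = 0.42 * 3.22^2 / 2 = 2.1774.
Penalty = 0.2 * (1.8676 + 2.1774) = 0.8090.

0.8090


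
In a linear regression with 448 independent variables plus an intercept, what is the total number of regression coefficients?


Total coefficients = number of predictors + 1 (for the intercept).
= 448 + 1 = 449.

449


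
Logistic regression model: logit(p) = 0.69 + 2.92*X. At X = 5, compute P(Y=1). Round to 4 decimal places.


Compute z = 0.69 + (2.92)(5) = 15.2900.
exp(-z) = 0.0000.
P = 1/(1 + 0.0000) = 1.0000.

1.0000


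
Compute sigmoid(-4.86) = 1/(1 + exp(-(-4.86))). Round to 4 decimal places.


Compute exp(4.8600) = 129.0242.
Sigmoid = 1 / (1 + 129.0242) = 1 / 130.0242 = 0.0077.

0.0077


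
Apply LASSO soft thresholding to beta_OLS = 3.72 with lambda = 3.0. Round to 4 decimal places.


|beta_OLS| = 3.72.
lambda = 3.0.
Since |beta| > lambda, coefficient = sign(beta)*(|beta| - lambda) = 0.7200.
Result = 0.7200.

0.7200


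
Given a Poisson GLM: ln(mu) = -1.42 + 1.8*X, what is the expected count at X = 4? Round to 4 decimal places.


Compute eta = -1.42 + 1.8 * 4 = 5.7800.
Apply inverse link: mu = e^5.7800 = 323.7592.

323.7592


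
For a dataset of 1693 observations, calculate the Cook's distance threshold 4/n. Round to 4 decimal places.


Using the rule of thumb:
Threshold = 4 / 1693 = 0.0024.

0.0024


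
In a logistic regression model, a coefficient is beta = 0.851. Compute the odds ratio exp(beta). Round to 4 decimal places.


Odds ratio = exp(beta) = exp(0.851).
= 2.3420.

2.3420


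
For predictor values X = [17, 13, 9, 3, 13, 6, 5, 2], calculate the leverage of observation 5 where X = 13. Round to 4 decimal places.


n = 8, xbar = 8.5000.
SXX = sum((xi - xbar)^2) = 204.0000.
h = 1/8 + (13 - 8.5000)^2 / 204.0000 = 0.2243.

0.2243


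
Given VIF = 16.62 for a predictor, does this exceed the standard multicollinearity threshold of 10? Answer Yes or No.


Compare VIF = 16.62 to the threshold of 10.
16.62 >= 10, so the answer is Yes.

Yes


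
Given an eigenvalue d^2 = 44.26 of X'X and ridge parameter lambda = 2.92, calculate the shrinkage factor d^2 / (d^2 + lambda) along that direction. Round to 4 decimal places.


d^2 + lambda = 44.26 + 2.92 = 47.1800.
Shrinkage factor = 44.26/47.1800 = 0.9381.

0.9381


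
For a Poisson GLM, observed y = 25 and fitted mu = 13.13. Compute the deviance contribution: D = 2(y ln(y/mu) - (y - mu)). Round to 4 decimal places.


y/mu = 25/13.13 = 1.904037 (approx.), and ln(25/13.13) = 0.643976.
y * ln(y/mu) = 25 * 0.643976 = 16.099400.
y - mu = 11.87.
D = 2 * (16.099400 - 11.87) = 8.458800, which rounds to 8.4588.

8.4588


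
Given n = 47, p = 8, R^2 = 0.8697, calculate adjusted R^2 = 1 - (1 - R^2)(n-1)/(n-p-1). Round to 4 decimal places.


Adjusted R^2 = 1 - (1 - R^2) * (n-1)/(n-p-1).
(1 - R^2) = 0.1303.
(n-1)/(n-p-1) = 46/38.
(1 - R^2) * (n-1) = 0.1303 * 46 = 5.9938.
Divide by (n-p-1): 5.9938 / 38 = 0.1577.
Adj R^2 = 1 - 0.1577 = 0.8423.

0.8423


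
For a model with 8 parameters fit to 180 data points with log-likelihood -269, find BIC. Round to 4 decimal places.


ln(180) = 5.192957.
k * ln(n) = 8 * 5.192957 = 41.543656.
-2L = 538.
BIC = 41.543656 + 538 = 579.543656, which rounds to 579.5437.

579.5437


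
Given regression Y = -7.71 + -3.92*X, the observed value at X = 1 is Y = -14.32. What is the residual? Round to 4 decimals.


Compute yhat = -7.71 + (-3.92)(1) = -11.6300.
Residual = actual - predicted = -14.32 - -11.6300 = -2.6900.

-2.6900


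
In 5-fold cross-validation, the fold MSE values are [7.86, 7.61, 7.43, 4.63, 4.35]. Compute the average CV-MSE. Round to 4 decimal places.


Total MSE across folds = 31.8800.
CV-MSE = 31.8800/5 = 6.3760.

6.3760


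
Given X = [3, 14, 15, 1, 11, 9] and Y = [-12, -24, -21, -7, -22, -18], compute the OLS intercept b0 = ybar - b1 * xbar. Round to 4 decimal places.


Compute b1 = -1.0880 from the OLS formula.
With xbar = 8.8333 and ybar = -17.3333, the intercept is:
b0 = -17.3333 - -1.0880 * 8.8333 = -7.7230.

-7.7230


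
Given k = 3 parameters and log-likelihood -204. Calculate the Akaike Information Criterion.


AIC = 2k - 2*loglik = 2(3) - 2(-204).
= 6 + 408 = 414.

414


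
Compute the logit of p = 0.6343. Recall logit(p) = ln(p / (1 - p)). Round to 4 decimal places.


Compute the odds: 0.6343/0.3657 = 1.7345.
Take the natural log: ln(1.7345) = 0.5507.

0.5507


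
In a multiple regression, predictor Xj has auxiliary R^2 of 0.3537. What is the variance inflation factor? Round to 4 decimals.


VIF = 1 / (1 - 0.3537).
= 1 / 0.6463 = 1.5473.

1.5473


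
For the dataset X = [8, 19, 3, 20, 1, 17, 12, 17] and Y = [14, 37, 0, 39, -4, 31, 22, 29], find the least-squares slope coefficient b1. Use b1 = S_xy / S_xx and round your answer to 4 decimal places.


Calculate xbar = 12.1250, ybar = 21.0000.
S_xx = 380.8750, S_xy = 838.0000.
Using b1 = S_xy / S_xx = 838.0000 / 380.8750, we get b1 = 2.2002.

2.2002


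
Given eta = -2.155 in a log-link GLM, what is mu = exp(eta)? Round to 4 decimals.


The inverse log link gives:
mu = exp(-2.155) = 0.1159.

0.1159


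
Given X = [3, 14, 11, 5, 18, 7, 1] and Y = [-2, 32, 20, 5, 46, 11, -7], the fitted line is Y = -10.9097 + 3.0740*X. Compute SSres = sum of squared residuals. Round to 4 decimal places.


For each point, residual = actual - predicted.
Residuals: [-0.3123, -0.1263, -2.9043, 0.5397, 1.5777, 0.3917, 0.8357].
Sum of squared residuals = 12.1807.

12.1807


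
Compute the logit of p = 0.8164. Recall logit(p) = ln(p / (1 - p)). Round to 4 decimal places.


Compute the odds: 0.8164/0.1836 = 4.4466.
Take the natural log: ln(4.4466) = 1.4921.

1.4921


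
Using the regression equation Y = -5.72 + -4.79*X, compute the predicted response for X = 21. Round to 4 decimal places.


Predicted value:
Y = -5.72 + (-4.79)(21) = -5.72 + -100.5900 = -106.3100.

-106.3100


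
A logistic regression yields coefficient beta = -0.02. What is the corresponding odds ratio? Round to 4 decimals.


Odds ratio = exp(beta) = exp(-0.02).
= 0.9802.

0.9802


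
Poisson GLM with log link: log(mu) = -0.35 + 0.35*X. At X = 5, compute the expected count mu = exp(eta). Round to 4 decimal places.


Compute eta = -0.35 + 0.35 * 5 = 1.4000.
Apply inverse link: mu = e^1.4000 = 4.0552.

4.0552


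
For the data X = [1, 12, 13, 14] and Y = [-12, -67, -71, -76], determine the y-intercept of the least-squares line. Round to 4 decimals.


The slope is b1 = -4.9364.
Sample means are xbar = 10.0000 and ybar = -56.5000.
Intercept: b0 = -56.5000 - (-4.9364)(10.0000) = -7.1364.

-7.1364


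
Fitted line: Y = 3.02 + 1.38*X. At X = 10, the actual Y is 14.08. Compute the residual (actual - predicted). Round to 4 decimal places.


Fitted value at X = 10 is yhat = 3.02 + 1.38*10 = 16.8200.
Residual = 14.08 - 16.8200 = -2.7400.

-2.7400


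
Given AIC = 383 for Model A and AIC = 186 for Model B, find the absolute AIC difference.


Compute |383 - 186| = 197.
Model B has the smaller AIC.

197


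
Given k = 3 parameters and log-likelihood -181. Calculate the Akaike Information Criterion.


AIC = 2k - 2*loglik = 2(3) - 2(-181).
= 6 + 362 = 368.

368


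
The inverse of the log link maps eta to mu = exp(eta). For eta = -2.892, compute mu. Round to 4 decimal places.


Apply the inverse link:
mu = e^-2.892 = 0.0555.

0.0555


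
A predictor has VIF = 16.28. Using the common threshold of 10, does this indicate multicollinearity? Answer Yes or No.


The threshold is 10.
VIF = 16.28 is >= 10.
Multicollinearity indication: Yes.

Yes


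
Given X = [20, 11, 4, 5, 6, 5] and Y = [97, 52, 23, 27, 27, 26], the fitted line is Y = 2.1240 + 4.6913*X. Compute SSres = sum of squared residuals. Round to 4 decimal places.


Predicted values from Y = 2.1240 + 4.6913*X.
Residuals: [1.0500, -1.7283, 2.1108, 1.4195, -3.2718, 0.4195].
SSres = 21.4406.

21.4406


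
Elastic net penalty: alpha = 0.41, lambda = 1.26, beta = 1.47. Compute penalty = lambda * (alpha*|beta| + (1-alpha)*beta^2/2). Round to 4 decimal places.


alpha * |beta| = 0.41 * 1.47 = 0.6027.
(1-alpha) * beta^2/2 = 0.59 * 2.1609/2 = 0.6375.
Total = 1.26 * (0.6027 + 0.6375) = 1.5626.

1.5626


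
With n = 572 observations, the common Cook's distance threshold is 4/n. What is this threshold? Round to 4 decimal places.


The threshold is 4/n.
4/572 = 0.0070.

0.0070


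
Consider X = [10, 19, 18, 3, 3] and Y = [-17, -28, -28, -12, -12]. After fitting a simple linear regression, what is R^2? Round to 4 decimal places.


Fit the OLS line: b0 = -8.4221, b1 = -1.0357.
SSres = 4.4934.
SStot = 263.2000.
R^2 = 1 - 4.4934/263.2000 = 0.9829.

0.9829


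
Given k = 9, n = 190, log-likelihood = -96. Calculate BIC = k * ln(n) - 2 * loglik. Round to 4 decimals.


k * ln(n) = 9 * ln(190) = 9 * 5.247024 = 47.223216.
-2 * loglik = -2 * (-96) = 192.
BIC = 47.223216 + 192 = 239.223216, which rounds to 239.2232.

239.2232


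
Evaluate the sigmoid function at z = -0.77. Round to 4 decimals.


Compute exp(0.7700) = 2.1598.
Sigmoid = 1 / (1 + 2.1598) = 1 / 3.1598 = 0.3165.

0.3165


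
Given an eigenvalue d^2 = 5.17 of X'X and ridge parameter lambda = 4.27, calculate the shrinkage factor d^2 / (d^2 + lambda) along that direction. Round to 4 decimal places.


Compute the denominator: 5.17 + 4.27 = 9.4400.
Shrinkage factor = 5.17 / 9.4400 = 0.5477.

0.5477


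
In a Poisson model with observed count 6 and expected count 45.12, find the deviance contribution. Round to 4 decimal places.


y/mu = 6/45.12 = 0.132979 (approx.), and ln(6/45.12) = -2.017566.
y * ln(y/mu) = 6 * -2.017566 = -12.105396.
y - mu = -39.12.
D = 2 * (-12.105396 - -39.12) = 54.029208, which rounds to 54.0292.

54.0292


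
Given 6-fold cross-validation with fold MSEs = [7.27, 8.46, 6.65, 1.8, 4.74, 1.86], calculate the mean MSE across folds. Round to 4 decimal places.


Sum of fold MSEs = 30.7800.
Average = 30.7800 / 6 = 5.1300.

5.1300


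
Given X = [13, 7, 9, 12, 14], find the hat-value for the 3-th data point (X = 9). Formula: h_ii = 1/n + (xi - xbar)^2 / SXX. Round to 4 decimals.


Compute xbar = 11.0000 with n = 5 observations.
SXX = 34.0000.
Leverage = 1/5 + (9 - 11.0000)^2/34.0000 = 0.3176.

0.3176


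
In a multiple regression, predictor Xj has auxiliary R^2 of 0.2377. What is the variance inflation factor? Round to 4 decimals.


VIF = 1 / (1 - 0.2377).
= 1 / 0.7623 = 1.3118.

1.3118


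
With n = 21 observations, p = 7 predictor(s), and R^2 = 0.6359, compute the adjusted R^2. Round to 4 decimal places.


Adjusted R^2 = 1 - (1 - R^2) * (n-1)/(n-p-1).
(1 - R^2) = 0.3641.
(n-1)/(n-p-1) = 20/13.
(1 - R^2) * (n-1) = 0.3641 * 20 = 7.2820.
Divide by (n-p-1): 7.2820 / 13 = 0.5602.
Adj R^2 = 1 - 0.5602 = 0.4398.

0.4398


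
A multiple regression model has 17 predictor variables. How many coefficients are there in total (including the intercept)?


Total coefficients = number of predictors + 1 (for the intercept).
= 17 + 1 = 18.

18


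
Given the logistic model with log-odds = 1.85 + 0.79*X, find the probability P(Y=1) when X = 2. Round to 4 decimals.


Linear predictor: z = 1.85 + 0.79 * 2 = 3.4300.
P = 1/(1 + exp(-3.4300)) = 1/(1 + 0.0324) = 0.9686.

0.9686


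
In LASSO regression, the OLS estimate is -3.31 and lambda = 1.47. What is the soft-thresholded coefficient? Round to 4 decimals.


Check: |-3.31| = 3.31 vs lambda = 1.47.
Since |beta| > lambda, coefficient = sign(beta)*(|beta| - lambda) = -1.8400.
Soft-thresholded coefficient = -1.8400.

-1.8400


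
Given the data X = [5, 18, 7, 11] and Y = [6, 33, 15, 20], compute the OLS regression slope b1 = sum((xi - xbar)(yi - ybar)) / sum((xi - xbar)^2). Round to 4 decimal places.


The sample means are xbar = 10.2500 and ybar = 18.5000.
Compute S_xx = 98.7500 and S_xy = 190.5000.
Slope b1 = S_xy / S_xx = 190.5000 / 98.7500 = 1.9291.

1.9291


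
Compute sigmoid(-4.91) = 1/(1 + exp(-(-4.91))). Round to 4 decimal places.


First, exp(4.9100) = 135.6394.
Then sigma(z) = 1/(1 + 135.6394) = 0.0073.

0.0073


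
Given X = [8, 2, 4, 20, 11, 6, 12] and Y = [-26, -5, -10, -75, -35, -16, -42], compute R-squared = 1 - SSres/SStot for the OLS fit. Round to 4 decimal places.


The fitted line is Y = 5.7300 + -3.9541*X.
SSres = 22.3984, SStot = 3430.8571.
R^2 = 1 - SSres/SStot = 0.9935.

0.9935


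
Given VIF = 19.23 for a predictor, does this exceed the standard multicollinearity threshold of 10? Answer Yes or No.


The threshold is 10.
VIF = 19.23 is >= 10.
Multicollinearity indication: Yes.

Yes


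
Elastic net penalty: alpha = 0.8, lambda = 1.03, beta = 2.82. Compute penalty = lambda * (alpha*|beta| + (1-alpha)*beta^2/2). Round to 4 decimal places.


L1 component = 0.8 * |2.82| = 2.2560.
L2 component = 0.2 * 2.82^2 / 2 = 0.7952.
Penalty = 1.03 * (2.2560 + 0.7952) = 1.03 * 3.0512 = 3.1428.

3.1428


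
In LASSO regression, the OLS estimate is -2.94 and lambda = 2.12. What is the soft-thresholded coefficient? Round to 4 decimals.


Check: |-2.94| = 2.94 vs lambda = 2.12.
Since |beta| > lambda, coefficient = sign(beta)*(|beta| - lambda) = -0.8200.
Soft-thresholded coefficient = -0.8200.

-0.8200


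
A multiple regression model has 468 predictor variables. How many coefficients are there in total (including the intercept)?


Including the intercept, the model has 468 predictor coefficients + 1 intercept.
Total = 469.

469


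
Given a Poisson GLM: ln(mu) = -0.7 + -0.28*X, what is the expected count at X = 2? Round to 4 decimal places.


Linear predictor: eta = -0.7 + (-0.28)(2) = -1.2600.
Expected count: mu = exp(-1.2600) = 0.2837.

0.2837


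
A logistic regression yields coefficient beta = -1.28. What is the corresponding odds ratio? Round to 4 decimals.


Odds ratio = exp(beta) = exp(-1.28).
= 0.2780.

0.2780


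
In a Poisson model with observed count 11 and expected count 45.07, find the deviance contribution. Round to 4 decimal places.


Compute y*ln(y/mu) = 11*ln(11/45.07) = 11*-1.410322 = -15.513542.
y - mu = -34.07.
D = 2*(-15.513542 - (-34.07)) = 37.112916, which rounds to 37.1129.

37.1129


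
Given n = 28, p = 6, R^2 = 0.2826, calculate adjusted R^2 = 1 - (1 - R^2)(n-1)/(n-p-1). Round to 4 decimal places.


Using the formula:
(1 - 0.2826) = 0.7174.
Multiply by 27/21: 0.7174 * 27 = 19.3698, then 19.3698 / 21 = 0.9224.
Adj R^2 = 1 - 0.9224 = 0.0776.

0.0776


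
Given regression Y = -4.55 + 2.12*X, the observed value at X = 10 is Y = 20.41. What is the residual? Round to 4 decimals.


Predicted = -4.55 + 2.12 * 10 = 16.6500.
Residual = 20.41 - 16.6500 = 3.7600.

3.7600


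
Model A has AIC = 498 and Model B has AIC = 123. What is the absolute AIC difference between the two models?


|AIC_A - AIC_B| = |498 - 123| = 375.
Model B is preferred (lower AIC).

375


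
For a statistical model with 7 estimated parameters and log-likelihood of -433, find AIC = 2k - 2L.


AIC = 2*7 - 2*(-433).
= 14 + 866 = 880.

880


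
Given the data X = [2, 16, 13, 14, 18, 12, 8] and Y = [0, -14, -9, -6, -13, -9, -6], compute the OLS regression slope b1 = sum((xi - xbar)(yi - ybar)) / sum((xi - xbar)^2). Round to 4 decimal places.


First compute the means: xbar = 11.8571, ybar = -8.1429.
Then S_xx = sum((xi - xbar)^2) = 172.8571.
S_xy = sum((xi - xbar)(yi - ybar)) = -139.1429.
b1 = S_xy / S_xx = -139.1429 / 172.8571 = -0.8050.

-0.8050


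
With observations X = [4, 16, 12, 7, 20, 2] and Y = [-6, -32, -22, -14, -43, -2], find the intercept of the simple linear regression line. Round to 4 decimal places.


First find the slope: b1 = -2.2190.
Means: xbar = 10.1667, ybar = -19.8333.
b0 = ybar - b1 * xbar = -19.8333 - -2.2190 * 10.1667 = 2.7267.

2.7267


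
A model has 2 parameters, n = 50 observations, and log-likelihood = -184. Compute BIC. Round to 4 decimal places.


Compute k*ln(n) = 2*ln(50) = 2*3.912023 = 7.824046.
Then -2*loglik = 368.
BIC = 7.824046 + 368 = 375.824046, which rounds to 375.8240.

375.8240


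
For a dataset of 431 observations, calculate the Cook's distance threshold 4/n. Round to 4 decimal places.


The threshold is 4/n.
4/431 = 0.0093.

0.0093


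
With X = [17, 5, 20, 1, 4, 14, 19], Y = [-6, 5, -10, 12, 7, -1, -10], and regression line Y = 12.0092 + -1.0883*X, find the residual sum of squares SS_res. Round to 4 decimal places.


For each point, residual = actual - predicted.
Residuals: [0.4919, -1.5677, -0.2432, 1.0791, -0.6560, 2.2270, -1.3315].
Sum of squared residuals = 11.0860.

11.0860


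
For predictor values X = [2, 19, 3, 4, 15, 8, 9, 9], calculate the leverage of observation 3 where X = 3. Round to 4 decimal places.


Mean of X: xbar = 8.6250.
SXX = 245.8750.
For X = 3: h = 1/8 + (3 - 8.6250)^2/245.8750 = 0.2537.

0.2537


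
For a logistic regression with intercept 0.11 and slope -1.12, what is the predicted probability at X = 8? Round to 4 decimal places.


Compute z = 0.11 + (-1.12)(8) = -8.8500.
exp(-z) = 6974.3890.
P = 1/(1 + 6974.3890) = 0.0001.

0.0001


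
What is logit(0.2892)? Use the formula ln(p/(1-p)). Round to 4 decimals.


The odds are p/(1-p) = 0.2892 / 0.7108 = 0.4069.
logit(p) = ln(0.4069) = -0.8993.

-0.8993


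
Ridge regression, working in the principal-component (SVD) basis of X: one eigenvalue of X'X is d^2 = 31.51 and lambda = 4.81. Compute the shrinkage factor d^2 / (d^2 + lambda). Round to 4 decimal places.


Denominator = d^2 + lambda = 31.51 + 4.81 = 36.3200.
Shrinkage = 31.51 / 36.3200 = 0.8676.

0.8676


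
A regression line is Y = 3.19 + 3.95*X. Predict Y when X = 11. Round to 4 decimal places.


Predicted value:
Y = 3.19 + (3.95)(11) = 3.19 + 43.4500 = 46.6400.

46.6400


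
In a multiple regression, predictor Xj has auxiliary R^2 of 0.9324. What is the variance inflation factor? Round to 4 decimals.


Using VIF = 1/(1 - R^2_j):
1 - 0.9324 = 0.0676.
VIF = 14.7929.

14.7929


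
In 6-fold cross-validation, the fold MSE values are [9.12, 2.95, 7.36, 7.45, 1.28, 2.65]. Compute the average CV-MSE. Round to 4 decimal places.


Sum of fold MSEs = 30.8100.
Average = 30.8100 / 6 = 5.1350.

5.1350


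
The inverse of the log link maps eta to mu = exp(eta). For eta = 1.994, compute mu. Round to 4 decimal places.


Apply the inverse link:
mu = e^1.994 = 7.3449.

7.3449


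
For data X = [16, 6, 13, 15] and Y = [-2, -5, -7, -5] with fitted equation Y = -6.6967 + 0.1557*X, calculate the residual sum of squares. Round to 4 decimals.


Compute predicted values, then residuals = yi - yhat_i.
Residuals: [2.2055, 0.7625, -2.3274, -0.6388].
SSres = sum(residual^2) = 11.2705.

11.2705


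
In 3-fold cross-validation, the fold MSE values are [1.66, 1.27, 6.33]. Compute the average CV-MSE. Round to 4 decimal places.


Total MSE across folds = 9.2600.
CV-MSE = 9.2600/3 = 3.0867.

3.0867


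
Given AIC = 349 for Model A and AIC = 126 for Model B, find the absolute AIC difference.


Compute |349 - 126| = 223.
Model B has the smaller AIC.

223


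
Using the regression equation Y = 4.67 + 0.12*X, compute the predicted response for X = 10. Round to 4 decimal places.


Substitute X = 10 into the equation:
Y = 4.67 + 0.12 * 10 = 4.67 + 1.2000 = 5.8700.

5.8700


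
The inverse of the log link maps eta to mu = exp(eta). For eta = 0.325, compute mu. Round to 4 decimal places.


Apply the inverse link:
mu = e^0.325 = 1.3840.

1.3840


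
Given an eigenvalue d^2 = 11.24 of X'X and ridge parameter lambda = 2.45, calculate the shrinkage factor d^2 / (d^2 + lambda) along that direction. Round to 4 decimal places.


Compute the denominator: 11.24 + 2.45 = 13.6900.
Shrinkage factor = 11.24 / 13.6900 = 0.8210.

0.8210


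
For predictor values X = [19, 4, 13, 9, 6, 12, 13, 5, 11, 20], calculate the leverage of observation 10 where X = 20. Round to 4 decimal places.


Mean of X: xbar = 11.2000.
SXX = 267.6000.
For X = 20: h = 1/10 + (20 - 11.2000)^2/267.6000 = 0.3894.

0.3894


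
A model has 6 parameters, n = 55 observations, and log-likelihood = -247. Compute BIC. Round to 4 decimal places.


k * ln(n) = 6 * ln(55) = 6 * 4.007333 = 24.043998.
-2 * loglik = -2 * (-247) = 494.
BIC = 24.043998 + 494 = 518.043998, which rounds to 518.0440.

518.0440


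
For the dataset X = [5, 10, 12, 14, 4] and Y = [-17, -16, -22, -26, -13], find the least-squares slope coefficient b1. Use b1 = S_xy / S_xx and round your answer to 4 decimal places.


First compute the means: xbar = 9.0000, ybar = -18.8000.
Then S_xx = sum((xi - xbar)^2) = 76.0000.
S_xy = sum((xi - xbar)(yi - ybar)) = -79.0000.
b1 = S_xy / S_xx = -79.0000 / 76.0000 = -1.0395.

-1.0395


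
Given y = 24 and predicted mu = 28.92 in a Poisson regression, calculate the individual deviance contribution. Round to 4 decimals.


First: ln(24/28.92) = -0.186480.
Then: 24 * -0.186480 = -4.475520.
y - mu = 24 - 28.92 = -4.92.
D = 2(-4.475520 - -4.92) = 0.888960, which rounds to 0.8890.

0.8890


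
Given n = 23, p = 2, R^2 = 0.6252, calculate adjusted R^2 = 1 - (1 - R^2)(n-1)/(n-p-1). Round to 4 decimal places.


Plug in: Adj R^2 = 1 - (1 - 0.6252) * 22/20.
= 1 - 0.3748 * 22/20
= 1 - 8.2456 / 20
= 1 - 0.4123 = 0.5877.

0.5877


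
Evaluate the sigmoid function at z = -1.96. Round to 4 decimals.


First, exp(1.9600) = 7.0993.
Then sigma(z) = 1/(1 + 7.0993) = 0.1235.

0.1235


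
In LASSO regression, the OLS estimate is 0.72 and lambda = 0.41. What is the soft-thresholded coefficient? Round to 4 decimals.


Absolute value: |0.72| = 0.72.
Compare to lambda = 0.41.
Since |beta| > lambda, coefficient = sign(beta)*(|beta| - lambda) = 0.3100.

0.3100


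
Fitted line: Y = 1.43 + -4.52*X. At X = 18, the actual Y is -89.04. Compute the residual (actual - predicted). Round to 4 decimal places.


Fitted value at X = 18 is yhat = 1.43 + -4.52*18 = -79.9300.
Residual = -89.04 - -79.9300 = -9.1100.

-9.1100


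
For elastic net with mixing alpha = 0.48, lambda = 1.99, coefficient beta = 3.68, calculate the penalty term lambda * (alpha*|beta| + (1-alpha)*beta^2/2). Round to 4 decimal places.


L1 component = 0.48 * |3.68| = 1.7664.
L2 component = 0.52 * 3.68^2 / 2 = 3.5210.
Penalty = 1.99 * (1.7664 + 3.5210) = 1.99 * 5.2874 = 10.5220.

10.5220


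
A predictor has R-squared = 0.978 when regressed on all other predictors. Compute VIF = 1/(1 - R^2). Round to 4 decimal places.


Denominator: 1 - 0.978 = 0.022.
VIF = 1 / 0.022 = 45.4545.

45.4545


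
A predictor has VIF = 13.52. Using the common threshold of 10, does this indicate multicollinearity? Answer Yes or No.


Compare VIF = 13.52 to the threshold of 10.
13.52 >= 10, so the answer is Yes.

Yes


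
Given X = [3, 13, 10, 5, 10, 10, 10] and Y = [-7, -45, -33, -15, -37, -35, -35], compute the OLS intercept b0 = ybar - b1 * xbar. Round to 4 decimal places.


Compute b1 = -3.8800 from the OLS formula.
With xbar = 8.7143 and ybar = -29.5714, the intercept is:
b0 = -29.5714 - -3.8800 * 8.7143 = 4.2400.

4.2400


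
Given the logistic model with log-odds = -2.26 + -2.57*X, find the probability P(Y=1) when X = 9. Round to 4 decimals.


Linear predictor: z = -2.26 + -2.57 * 9 = -25.3900.
P = 1/(1 + exp(25.3900)) = 1/(1 + 106349853386.7720) = 0.0000.

0.0000


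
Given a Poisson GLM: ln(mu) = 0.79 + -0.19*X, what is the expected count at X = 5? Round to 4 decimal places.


Linear predictor: eta = 0.79 + (-0.19)(5) = -0.1600.
Expected count: mu = exp(-0.1600) = 0.8521.

0.8521


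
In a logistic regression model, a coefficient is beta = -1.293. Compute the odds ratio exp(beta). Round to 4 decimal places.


exp(-1.293) = 0.2744.
So the odds ratio is 0.2744.

0.2744


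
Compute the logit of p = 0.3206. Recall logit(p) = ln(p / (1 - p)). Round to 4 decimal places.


Compute the odds: 0.3206/0.6794 = 0.4719.
Take the natural log: ln(0.4719) = -0.7510.

-0.7510


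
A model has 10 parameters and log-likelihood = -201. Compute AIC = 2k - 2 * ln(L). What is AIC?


Compute:
2k = 2*10 = 20.
-2*loglik = -2*(-201) = 402.
AIC = 20 + 402 = 422.

422


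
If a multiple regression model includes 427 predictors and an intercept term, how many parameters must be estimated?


Total coefficients = number of predictors + 1 (for the intercept).
= 427 + 1 = 428.

428


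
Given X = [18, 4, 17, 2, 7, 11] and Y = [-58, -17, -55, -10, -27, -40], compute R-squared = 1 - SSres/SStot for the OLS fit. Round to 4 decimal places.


The fitted line is Y = -5.3530 + -2.9641*X.
SSres = 7.7128, SStot = 1965.5000.
R^2 = 1 - SSres/SStot = 0.9961.

0.9961


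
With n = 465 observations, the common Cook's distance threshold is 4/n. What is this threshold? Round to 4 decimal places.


Cook's distance cutoff = 4/n = 4/465.
= 0.0086.

0.0086


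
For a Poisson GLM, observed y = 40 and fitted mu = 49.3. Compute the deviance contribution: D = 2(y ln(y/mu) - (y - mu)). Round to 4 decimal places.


Compute y*ln(y/mu) = 40*ln(40/49.3) = 40*-0.209045 = -8.361800.
y - mu = -9.3.
D = 2*(-8.361800 - (-9.3)) = 1.876400, which rounds to 1.8764.

1.8764


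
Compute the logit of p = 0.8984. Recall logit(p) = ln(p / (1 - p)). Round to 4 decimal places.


1 - p = 0.1016.
p/(1-p) = 8.8425.
logit = ln(8.8425) = 2.1796.

2.1796


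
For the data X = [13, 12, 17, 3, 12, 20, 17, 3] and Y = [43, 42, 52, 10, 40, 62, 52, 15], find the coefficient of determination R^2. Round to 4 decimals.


The fitted line is Y = 4.7070 + 2.8695*X.
SSres = 28.1616, SStot = 2308.0000.
R^2 = 1 - SSres/SStot = 0.9878.

0.9878


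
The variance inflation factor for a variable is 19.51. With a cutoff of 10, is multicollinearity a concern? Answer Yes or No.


Check: VIF = 19.51 vs threshold = 10.
Since 19.51 >= 10, the answer is Yes.

Yes


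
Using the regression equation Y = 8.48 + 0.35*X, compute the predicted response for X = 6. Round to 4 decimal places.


Substitute X = 6 into the equation:
Y = 8.48 + 0.35 * 6 = 8.48 + 2.1000 = 10.5800.

10.5800


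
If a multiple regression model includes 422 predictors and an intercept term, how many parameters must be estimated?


Total coefficients = number of predictors + 1 (for the intercept).
= 422 + 1 = 423.

423


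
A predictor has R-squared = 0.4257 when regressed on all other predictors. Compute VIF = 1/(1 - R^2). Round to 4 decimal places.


Denominator: 1 - 0.4257 = 0.5743.
VIF = 1 / 0.5743 = 1.7413.

1.7413


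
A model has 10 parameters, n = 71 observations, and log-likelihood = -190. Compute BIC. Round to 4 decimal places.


k * ln(n) = 10 * ln(71) = 10 * 4.262680 = 42.626800.
-2 * loglik = -2 * (-190) = 380.
BIC = 42.626800 + 380 = 422.626800, which rounds to 422.6268.

422.6268


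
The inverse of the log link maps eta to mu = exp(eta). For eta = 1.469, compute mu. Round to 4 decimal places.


mu = exp(eta) = exp(1.469).
= 4.3449.

4.3449


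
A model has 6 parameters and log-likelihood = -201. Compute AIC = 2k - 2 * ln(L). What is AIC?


AIC = 2k - 2*loglik = 2(6) - 2(-201).
= 12 + 402 = 414.

414


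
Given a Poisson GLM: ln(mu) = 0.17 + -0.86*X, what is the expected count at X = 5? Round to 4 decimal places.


Compute eta = 0.17 + -0.86 * 5 = -4.1300.
Apply inverse link: mu = e^-4.1300 = 0.0161.

0.0161


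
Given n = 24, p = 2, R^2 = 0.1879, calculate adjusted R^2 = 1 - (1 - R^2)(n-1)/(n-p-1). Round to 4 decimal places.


Adjusted R^2 = 1 - (1 - R^2) * (n-1)/(n-p-1).
(1 - R^2) = 0.8121.
(n-1)/(n-p-1) = 23/21.
(1 - R^2) * (n-1) = 0.8121 * 23 = 18.6783.
Divide by (n-p-1): 18.6783 / 21 = 0.8894.
Adj R^2 = 1 - 0.8894 = 0.1106.

0.1106


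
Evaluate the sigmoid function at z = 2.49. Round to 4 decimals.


First, exp(-2.4900) = 0.0829.
Then sigma(z) = 1/(1 + 0.0829) = 0.9234.

0.9234


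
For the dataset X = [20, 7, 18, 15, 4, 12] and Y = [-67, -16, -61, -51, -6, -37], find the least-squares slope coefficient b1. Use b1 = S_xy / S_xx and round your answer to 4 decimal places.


Calculate xbar = 12.6667, ybar = -39.6667.
S_xx = 195.3333, S_xy = -768.3333.
Using b1 = S_xy / S_xx = -768.3333 / 195.3333, we get b1 = -3.9334.

-3.9334


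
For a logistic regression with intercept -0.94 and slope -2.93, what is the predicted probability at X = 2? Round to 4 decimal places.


Compute z = -0.94 + (-2.93)(2) = -6.8000.
exp(-z) = 897.8473.
P = 1/(1 + 897.8473) = 0.0011.

0.0011


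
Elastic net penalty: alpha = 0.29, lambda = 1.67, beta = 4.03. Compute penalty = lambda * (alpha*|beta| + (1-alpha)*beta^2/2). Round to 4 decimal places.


Compute:
L1 = 0.29 * 4.03 = 1.1687.
L2 = 0.71 * 4.03^2 / 2 = 5.7655.
Penalty = 1.67 * (1.1687 + 5.7655) = 11.5801.

11.5801


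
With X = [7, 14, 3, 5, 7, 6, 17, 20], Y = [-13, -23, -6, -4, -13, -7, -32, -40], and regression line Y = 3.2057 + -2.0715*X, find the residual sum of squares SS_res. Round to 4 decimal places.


Predicted values from Y = 3.2057 + -2.0715*X.
Residuals: [-1.7052, 2.7953, -2.9912, 3.1518, -1.7052, 2.2233, 0.0098, -1.7757].
SSres = 40.6065.

40.6065


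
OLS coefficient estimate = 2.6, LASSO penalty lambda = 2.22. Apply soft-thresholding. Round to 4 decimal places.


|beta_OLS| = 2.6.
lambda = 2.22.
Since |beta| > lambda, coefficient = sign(beta)*(|beta| - lambda) = 0.3800.
Result = 0.3800.

0.3800


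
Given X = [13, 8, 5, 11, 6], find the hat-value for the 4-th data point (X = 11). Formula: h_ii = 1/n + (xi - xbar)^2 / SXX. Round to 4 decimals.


Mean of X: xbar = 8.6000.
SXX = 45.2000.
For X = 11: h = 1/5 + (11 - 8.6000)^2/45.2000 = 0.3274.

0.3274


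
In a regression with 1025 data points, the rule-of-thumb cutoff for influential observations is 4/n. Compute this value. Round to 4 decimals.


The threshold is 4/n.
4/1025 = 0.0039.

0.0039


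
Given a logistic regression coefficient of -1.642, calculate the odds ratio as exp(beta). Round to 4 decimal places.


The odds ratio is computed as:
OR = e^(-1.642) = 0.1936.

0.1936


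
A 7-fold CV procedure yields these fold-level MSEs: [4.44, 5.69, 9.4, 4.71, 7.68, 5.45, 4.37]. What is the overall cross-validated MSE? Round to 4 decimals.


Total MSE across folds = 41.7400.
CV-MSE = 41.7400/7 = 5.9629.

5.9629


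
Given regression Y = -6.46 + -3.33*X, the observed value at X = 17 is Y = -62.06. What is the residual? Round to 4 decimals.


Compute yhat = -6.46 + (-3.33)(17) = -63.0700.
Residual = actual - predicted = -62.06 - -63.0700 = 1.0100.

1.0100


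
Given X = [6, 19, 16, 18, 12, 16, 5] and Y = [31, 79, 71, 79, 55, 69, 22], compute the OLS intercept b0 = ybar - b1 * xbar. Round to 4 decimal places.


First find the slope: b1 = 4.0600.
Means: xbar = 13.1429, ybar = 58.0000.
b0 = ybar - b1 * xbar = 58.0000 - 4.0600 * 13.1429 = 4.6400.

4.6400


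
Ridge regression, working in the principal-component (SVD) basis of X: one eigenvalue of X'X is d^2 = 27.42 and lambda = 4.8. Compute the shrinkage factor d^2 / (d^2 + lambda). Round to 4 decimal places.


Denominator = d^2 + lambda = 27.42 + 4.8 = 32.2200.
Shrinkage = 27.42 / 32.2200 = 0.8510.

0.8510


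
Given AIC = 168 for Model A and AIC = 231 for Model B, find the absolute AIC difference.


Compute |168 - 231| = 63.
Model A has the smaller AIC.

63


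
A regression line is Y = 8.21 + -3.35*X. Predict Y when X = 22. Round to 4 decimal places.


Plug X = 22 into Y = 8.21 + -3.35*X:
Y = 8.21 + -73.7000 = -65.4900.

-65.4900


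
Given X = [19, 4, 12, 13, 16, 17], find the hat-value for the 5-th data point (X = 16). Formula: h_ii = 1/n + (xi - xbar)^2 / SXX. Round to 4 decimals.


Compute xbar = 13.5000 with n = 6 observations.
SXX = 141.5000.
Leverage = 1/6 + (16 - 13.5000)^2/141.5000 = 0.2108.

0.2108


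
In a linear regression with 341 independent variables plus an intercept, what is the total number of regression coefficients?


Including the intercept, the model has 341 predictor coefficients + 1 intercept.
Total = 342.

342


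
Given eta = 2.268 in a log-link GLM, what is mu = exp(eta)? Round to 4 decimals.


The inverse log link gives:
mu = exp(2.268) = 9.6601.

9.6601


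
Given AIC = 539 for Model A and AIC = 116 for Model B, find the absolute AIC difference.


Absolute difference = |539 - 116| = 423.
The model with lower AIC (B) is preferred.

423


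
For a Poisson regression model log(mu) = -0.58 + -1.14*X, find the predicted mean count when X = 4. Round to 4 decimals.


eta = -0.58 + -1.14 * 4 = -5.1400.
mu = exp(-5.1400) = 0.0059.

0.0059


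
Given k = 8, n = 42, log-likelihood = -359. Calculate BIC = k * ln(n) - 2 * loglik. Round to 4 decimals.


Compute k*ln(n) = 8*ln(42) = 8*3.737670 = 29.901360.
Then -2*loglik = 718.
BIC = 29.901360 + 718 = 747.901360, which rounds to 747.9014.

747.9014


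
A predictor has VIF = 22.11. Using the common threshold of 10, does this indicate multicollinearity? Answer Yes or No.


The threshold is 10.
VIF = 22.11 is >= 10.
Multicollinearity indication: Yes.

Yes


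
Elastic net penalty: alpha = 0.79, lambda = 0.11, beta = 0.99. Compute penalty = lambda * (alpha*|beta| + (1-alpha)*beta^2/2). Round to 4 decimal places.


alpha * |beta| = 0.79 * 0.99 = 0.7821.
(1-alpha) * beta^2/2 = 0.21 * 0.9801/2 = 0.1029.
Total = 0.11 * (0.7821 + 0.1029) = 0.0974.

0.0974


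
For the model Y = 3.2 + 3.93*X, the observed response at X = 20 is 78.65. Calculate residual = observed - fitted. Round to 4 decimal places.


Compute yhat = 3.2 + (3.93)(20) = 81.8000.
Residual = actual - predicted = 78.65 - 81.8000 = -3.1500.

-3.1500


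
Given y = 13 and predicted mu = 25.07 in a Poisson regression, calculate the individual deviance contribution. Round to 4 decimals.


First: ln(13/25.07) = -0.656723.
Then: 13 * -0.656723 = -8.537399.
y - mu = 13 - 25.07 = -12.07.
D = 2(-8.537399 - -12.07) = 7.065202, which rounds to 7.0652.

7.0652


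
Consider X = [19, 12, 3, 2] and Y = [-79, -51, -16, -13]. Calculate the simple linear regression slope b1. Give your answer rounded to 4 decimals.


The sample means are xbar = 9.0000 and ybar = -39.7500.
Compute S_xx = 194.0000 and S_xy = -756.0000.
Slope b1 = S_xy / S_xx = -756.0000 / 194.0000 = -3.8969.

-3.8969


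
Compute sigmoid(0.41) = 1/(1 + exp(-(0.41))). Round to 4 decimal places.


First, exp(-0.4100) = 0.6637.
Then sigma(z) = 1/(1 + 0.6637) = 0.6011.

0.6011


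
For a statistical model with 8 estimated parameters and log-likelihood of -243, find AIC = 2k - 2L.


AIC = 2*8 - 2*(-243).
= 16 + 486 = 502.

502


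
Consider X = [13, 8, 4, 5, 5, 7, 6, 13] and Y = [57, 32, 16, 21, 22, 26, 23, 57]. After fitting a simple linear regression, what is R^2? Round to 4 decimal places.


Fit the OLS line: b0 = -2.9801, b1 = 4.5548.
SSres = 20.4552.
SStot = 1843.5000.
R^2 = 1 - 20.4552/1843.5000 = 0.9889.

0.9889


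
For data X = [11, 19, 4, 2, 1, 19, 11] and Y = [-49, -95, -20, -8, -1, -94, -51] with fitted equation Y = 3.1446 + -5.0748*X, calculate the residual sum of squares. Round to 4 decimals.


For each point, residual = actual - predicted.
Residuals: [3.6782, -1.7234, -2.8454, -0.9950, 0.9302, -0.7234, 1.6782].
Sum of squared residuals = 29.7905.

29.7905


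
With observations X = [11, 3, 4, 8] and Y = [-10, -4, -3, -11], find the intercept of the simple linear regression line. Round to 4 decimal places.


First find the slope: b1 = -0.9756.
Means: xbar = 6.5000, ybar = -7.0000.
b0 = ybar - b1 * xbar = -7.0000 - -0.9756 * 6.5000 = -0.6585.

-0.6585


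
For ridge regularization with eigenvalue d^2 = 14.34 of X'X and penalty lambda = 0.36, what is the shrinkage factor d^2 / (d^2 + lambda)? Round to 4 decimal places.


d^2 + lambda = 14.34 + 0.36 = 14.7000.
Shrinkage factor = 14.34/14.7000 = 0.9755.

0.9755


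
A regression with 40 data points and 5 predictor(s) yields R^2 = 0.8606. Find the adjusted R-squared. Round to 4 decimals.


Adjusted R^2 = 1 - (1 - R^2) * (n-1)/(n-p-1).
(1 - R^2) = 0.1394.
(n-1)/(n-p-1) = 39/34.
(1 - R^2) * (n-1) = 0.1394 * 39 = 5.4366.
Divide by (n-p-1): 5.4366 / 34 = 0.1599.
Adj R^2 = 1 - 0.1599 = 0.8401.

0.8401


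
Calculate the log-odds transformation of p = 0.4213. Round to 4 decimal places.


The odds are p/(1-p) = 0.4213 / 0.5787 = 0.7280.
logit(p) = ln(0.7280) = -0.3174.

-0.3174


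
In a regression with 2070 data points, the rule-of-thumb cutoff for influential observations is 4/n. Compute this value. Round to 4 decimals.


Using the rule of thumb:
Threshold = 4 / 2070 = 0.0019.

0.0019


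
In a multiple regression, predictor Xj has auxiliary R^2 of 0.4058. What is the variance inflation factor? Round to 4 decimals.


Denominator: 1 - 0.4058 = 0.5942.
VIF = 1 / 0.5942 = 1.6829.

1.6829


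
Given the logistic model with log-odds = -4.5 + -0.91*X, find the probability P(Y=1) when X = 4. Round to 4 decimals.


Linear predictor: z = -4.5 + -0.91 * 4 = -8.1400.
P = 1/(1 + exp(8.1400)) = 1/(1 + 3428.9179) = 0.0003.

0.0003


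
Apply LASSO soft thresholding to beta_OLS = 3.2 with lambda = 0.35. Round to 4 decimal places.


Check: |3.2| = 3.2 vs lambda = 0.35.
Since |beta| > lambda, coefficient = sign(beta)*(|beta| - lambda) = 2.8500.
Soft-thresholded coefficient = 2.8500.

2.8500


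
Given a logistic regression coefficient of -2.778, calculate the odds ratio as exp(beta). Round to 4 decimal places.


Odds ratio = exp(beta) = exp(-2.778).
= 0.0622.

0.0622


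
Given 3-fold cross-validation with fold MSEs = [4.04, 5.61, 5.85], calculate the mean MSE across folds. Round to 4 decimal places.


Sum of fold MSEs = 15.5000.
Average = 15.5000 / 3 = 5.1667.

5.1667
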